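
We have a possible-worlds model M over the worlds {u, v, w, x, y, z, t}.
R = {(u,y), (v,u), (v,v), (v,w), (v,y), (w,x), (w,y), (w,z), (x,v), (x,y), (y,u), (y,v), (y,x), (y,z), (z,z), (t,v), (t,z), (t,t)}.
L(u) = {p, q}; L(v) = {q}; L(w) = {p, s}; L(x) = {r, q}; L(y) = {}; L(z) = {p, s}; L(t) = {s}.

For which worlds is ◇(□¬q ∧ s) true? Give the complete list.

w, y, z, t

Let φ = ◇(□¬q ∧ s). Evaluate φ at each world:
  u (successors {y}): φ is false.
  v (successors {u, v, w, y}): φ is false.
  w (successors {x, y, z}): φ is true.
  x (successors {v, y}): φ is false.
  y (successors {u, v, x, z}): φ is true.
  z (successors {z}): φ is true.
  t (successors {v, z, t}): φ is true.
For instance, at t:
  At t: ◇(□¬q ∧ s) requires □¬q ∧ s at some successor in {v, z, t}.
    □¬q ∧ s holds at z, so ◇(□¬q ∧ s) is true at t.
      At z: □¬q is true, s is true, so □¬q ∧ s is true.
Satisfying worlds: {w, y, z, t}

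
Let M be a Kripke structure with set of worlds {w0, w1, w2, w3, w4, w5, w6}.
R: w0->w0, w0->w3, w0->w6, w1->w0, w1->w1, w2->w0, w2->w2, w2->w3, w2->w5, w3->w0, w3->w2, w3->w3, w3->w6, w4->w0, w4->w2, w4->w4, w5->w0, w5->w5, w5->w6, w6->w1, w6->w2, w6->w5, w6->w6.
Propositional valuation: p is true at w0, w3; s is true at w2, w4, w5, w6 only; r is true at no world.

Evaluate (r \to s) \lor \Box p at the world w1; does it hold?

Yes

Recall that \Box ψ holds at a world iff ψ holds at every accessible world, and \Diamond ψ holds iff ψ holds at some accessible world.
At w1: r \to s is true, \Box p is false, so (r \to s) \lor \Box p is true.
  At w1: \Box p requires p at every successor {w0, w1}.
    p fails at w1, so \Box p is false at w1.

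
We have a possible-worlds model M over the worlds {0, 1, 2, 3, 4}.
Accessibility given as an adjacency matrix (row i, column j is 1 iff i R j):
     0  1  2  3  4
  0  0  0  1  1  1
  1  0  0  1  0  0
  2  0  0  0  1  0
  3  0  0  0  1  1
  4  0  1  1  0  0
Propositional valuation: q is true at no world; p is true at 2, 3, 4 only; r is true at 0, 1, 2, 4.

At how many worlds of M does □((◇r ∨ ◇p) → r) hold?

Recall that □ψ holds at a world iff ψ holds at every accessible world, and ◇ψ holds iff ψ holds at some accessible world.
Let φ = □((◇r ∨ ◇p) → r). Evaluate φ at each world:
  0 (successors {2, 3, 4}): φ is false.
  1 (successors {2}): φ is true.
  2 (successors {3}): φ is false.
  3 (successors {3, 4}): φ is false.
  4 (successors {1, 2}): φ is true.
For instance, at 2:
  At 2: □((◇r ∨ ◇p) → r) requires (◇r ∨ ◇p) → r at every successor {3}.
    (◇r ∨ ◇p) → r fails at 3, so □((◇r ∨ ◇p) → r) is false at 2.
      At 3: ◇r ∨ ◇p is true, r is false, so (◇r ∨ ◇p) → r is false.
Satisfying worlds: {1, 4}

2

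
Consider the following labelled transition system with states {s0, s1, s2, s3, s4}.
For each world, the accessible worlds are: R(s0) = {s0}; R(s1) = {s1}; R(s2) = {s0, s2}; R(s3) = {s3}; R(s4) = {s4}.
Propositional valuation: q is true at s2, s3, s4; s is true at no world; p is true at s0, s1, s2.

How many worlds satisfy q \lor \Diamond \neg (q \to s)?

3

Recall that \Diamond ψ holds at a world iff ψ holds at some accessible world.
Let φ = q \lor \Diamond \neg (q \to s). Evaluate φ at each world:
  s0 (successors {s0}): φ is false.
  s1 (successors {s1}): φ is false.
  s2 (successors {s0, s2}): φ is true.
  s3 (successors {s3}): φ is true.
  s4 (successors {s4}): φ is true.
For instance, at s0:
  At s0: q is false, \Diamond \neg (q \to s) is false, so q \lor \Diamond \neg (q \to s) is false.
    At s0: \Diamond \neg (q \to s) requires \neg (q \to s) at some successor in {s0}.
      At s0: \neg (q \to s) is false.
    So \Diamond \neg (q \to s) is false at s0.
Satisfying worlds: {s2, s3, s4}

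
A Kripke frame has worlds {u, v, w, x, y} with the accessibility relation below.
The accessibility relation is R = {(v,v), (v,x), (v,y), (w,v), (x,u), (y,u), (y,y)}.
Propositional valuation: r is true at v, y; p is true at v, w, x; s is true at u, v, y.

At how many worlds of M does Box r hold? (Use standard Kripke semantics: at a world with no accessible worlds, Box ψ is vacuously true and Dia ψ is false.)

2

Let φ = Box r. Evaluate φ at each world:
  u (successors ∅): φ is true.
  v (successors {v, x, y}): φ is false.
  w (successors {v}): φ is true.
  x (successors {u}): φ is false.
  y (successors {u, y}): φ is false.
For instance, at w:
  At w: Box r requires r at every successor {v}.
    At v: r is true.
  So Box r is true at w.
Satisfying worlds: {u, w}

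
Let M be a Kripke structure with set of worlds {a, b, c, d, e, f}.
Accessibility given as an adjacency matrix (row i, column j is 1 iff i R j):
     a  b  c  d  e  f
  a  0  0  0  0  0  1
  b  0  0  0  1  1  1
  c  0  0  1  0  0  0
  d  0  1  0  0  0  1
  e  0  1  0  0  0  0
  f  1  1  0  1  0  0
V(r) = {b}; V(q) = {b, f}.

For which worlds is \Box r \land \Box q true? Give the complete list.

e

Let φ = \Box r \land \Box q. Evaluate φ at each world:
  a (successors {f}): φ is false.
  b (successors {d, e, f}): φ is false.
  c (successors {c}): φ is false.
  d (successors {b, f}): φ is false.
  e (successors {b}): φ is true.
  f (successors {a, b, d}): φ is false.
For instance, at d:
  At d: \Box r is false, \Box q is true, so \Box r \land \Box q is false.
    At d: \Box r requires r at every successor {b, f}.
      r fails at f, so \Box r is false at d.
    At d: \Box q requires q at every successor {b, f}.
      At b: q is true.
      At f: q is true.
    So \Box q is true at d.
Satisfying worlds: {e}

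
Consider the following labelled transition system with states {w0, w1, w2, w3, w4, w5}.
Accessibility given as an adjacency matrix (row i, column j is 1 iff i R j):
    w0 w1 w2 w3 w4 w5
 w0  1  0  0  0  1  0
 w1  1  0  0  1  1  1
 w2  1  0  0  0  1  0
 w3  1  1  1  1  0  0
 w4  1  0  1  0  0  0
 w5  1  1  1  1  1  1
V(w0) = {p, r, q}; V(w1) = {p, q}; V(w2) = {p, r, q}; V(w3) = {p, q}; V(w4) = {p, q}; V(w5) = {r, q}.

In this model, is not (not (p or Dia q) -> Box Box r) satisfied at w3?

Recall that Box ψ holds at a world iff ψ holds at every accessible world, and Dia ψ holds iff ψ holds at some accessible world.
At w3: not (p or Dia q) -> Box Box r is true, so not (not (p or Dia q) -> Box Box r) is false.
  At w3: not (p or Dia q) is false, Box Box r is false, so not (p or Dia q) -> Box Box r is true.
    At w3: p or Dia q is true, so not (p or Dia q) is false.
      At w3: p is true, Dia q is true, so p or Dia q is true.
    At w3: Box Box r requires Box r at every successor {w0, w1, w2, w3}.
      Box r fails at w0, so Box Box r is false at w3.

No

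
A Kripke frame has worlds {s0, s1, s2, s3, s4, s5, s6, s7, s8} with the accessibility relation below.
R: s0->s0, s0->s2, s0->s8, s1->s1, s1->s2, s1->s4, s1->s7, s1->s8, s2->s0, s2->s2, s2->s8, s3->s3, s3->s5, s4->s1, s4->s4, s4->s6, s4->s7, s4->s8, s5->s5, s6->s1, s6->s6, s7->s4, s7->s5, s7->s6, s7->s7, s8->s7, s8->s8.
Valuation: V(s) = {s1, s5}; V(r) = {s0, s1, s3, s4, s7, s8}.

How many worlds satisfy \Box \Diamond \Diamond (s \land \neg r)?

Let φ = \Box \Diamond \Diamond (s \land \neg r). Evaluate φ at each world:
  s0 (successors {s0, s2, s8}): φ is false.
  s1 (successors {s1, s2, s4, s7, s8}): φ is false.
  s2 (successors {s0, s2, s8}): φ is false.
  s3 (successors {s3, s5}): φ is true.
  s4 (successors {s1, s4, s6, s7, s8}): φ is false.
  s5 (successors {s5}): φ is true.
  s6 (successors {s1, s6}): φ is false.
  s7 (successors {s4, s5, s6, s7}): φ is false.
  s8 (successors {s7, s8}): φ is true.
For instance, at s3:
  At s3: \Box \Diamond \Diamond (s \land \neg r) requires \Diamond \Diamond (s \land \neg r) at every successor {s3, s5}.
      At s3: \Diamond \Diamond (s \land \neg r) requires \Diamond (s \land \neg r) at some successor in {s3, s5}.
        \Diamond (s \land \neg r) holds at s3, so \Diamond \Diamond (s \land \neg r) is true at s3.
      At s5: \Diamond \Diamond (s \land \neg r) requires \Diamond (s \land \neg r) at some successor in {s5}.
        \Diamond (s \land \neg r) holds at s5, so \Diamond \Diamond (s \land \neg r) is true at s5.
  So \Box \Diamond \Diamond (s \land \neg r) is true at s3.
Satisfying worlds: {s3, s5, s8}

3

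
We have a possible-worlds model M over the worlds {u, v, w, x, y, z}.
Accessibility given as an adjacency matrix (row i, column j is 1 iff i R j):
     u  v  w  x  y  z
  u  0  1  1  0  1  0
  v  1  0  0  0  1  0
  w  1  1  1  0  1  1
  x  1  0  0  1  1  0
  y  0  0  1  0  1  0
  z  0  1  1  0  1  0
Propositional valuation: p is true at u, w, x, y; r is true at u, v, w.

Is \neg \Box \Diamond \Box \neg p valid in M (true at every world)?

Yes

Recall that \Box ψ holds at a world iff ψ holds at every accessible world, and \Diamond ψ holds iff ψ holds at some accessible world.
Let φ = \neg \Box \Diamond \Box \neg p. Evaluate φ at each world:
  u (successors {v, w, y}): φ is true.
  v (successors {u, y}): φ is true.
  w (successors {u, v, w, y, z}): φ is true.
  x (successors {u, x, y}): φ is true.
  y (successors {w, y}): φ is true.
  z (successors {v, w, y}): φ is true.
For instance, at x:
  At x: \Box \Diamond \Box \neg p is false, so \neg \Box \Diamond \Box \neg p is true.
    At x: \Box \Diamond \Box \neg p requires \Diamond \Box \neg p at every successor {u, x, y}.
      \Diamond \Box \neg p fails at u, so \Box \Diamond \Box \neg p is false at x.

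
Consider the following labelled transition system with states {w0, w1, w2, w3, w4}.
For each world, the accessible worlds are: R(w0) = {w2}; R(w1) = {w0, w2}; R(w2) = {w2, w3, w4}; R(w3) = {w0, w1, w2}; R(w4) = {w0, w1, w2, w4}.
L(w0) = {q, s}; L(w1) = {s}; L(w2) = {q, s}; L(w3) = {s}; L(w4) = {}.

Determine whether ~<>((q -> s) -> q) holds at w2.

No

At w2: <>((q -> s) -> q) is true, so ~<>((q -> s) -> q) is false.
  At w2: <>((q -> s) -> q) requires (q -> s) -> q at some successor in {w2, w3, w4}.
    (q -> s) -> q holds at w2, so <>((q -> s) -> q) is true at w2.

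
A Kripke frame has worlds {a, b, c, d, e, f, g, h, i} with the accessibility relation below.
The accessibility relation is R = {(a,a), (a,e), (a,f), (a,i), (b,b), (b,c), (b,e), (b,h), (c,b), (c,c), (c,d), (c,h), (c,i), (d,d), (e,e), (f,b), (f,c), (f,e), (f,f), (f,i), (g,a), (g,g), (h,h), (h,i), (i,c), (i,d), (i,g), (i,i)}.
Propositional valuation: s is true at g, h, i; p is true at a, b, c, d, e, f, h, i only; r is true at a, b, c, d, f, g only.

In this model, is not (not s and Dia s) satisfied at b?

No

At b: not s and Dia s is true, so not (not s and Dia s) is false.
  At b: not s is true, Dia s is true, so not s and Dia s is true.
    At b: Dia s requires s at some successor in {b, c, e, h}.
      s holds at h, so Dia s is true at b.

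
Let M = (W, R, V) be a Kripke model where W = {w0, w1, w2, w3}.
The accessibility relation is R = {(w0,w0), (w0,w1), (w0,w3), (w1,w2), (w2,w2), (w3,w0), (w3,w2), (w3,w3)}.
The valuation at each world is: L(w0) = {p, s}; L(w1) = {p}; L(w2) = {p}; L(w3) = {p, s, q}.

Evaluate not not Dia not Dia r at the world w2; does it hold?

At w2: not Dia not Dia r is false, so not not Dia not Dia r is true.
  At w2: Dia not Dia r is true, so not Dia not Dia r is false.
    At w2: Dia not Dia r requires not Dia r at some successor in {w2}.
      not Dia r holds at w2, so Dia not Dia r is true at w2.

Yes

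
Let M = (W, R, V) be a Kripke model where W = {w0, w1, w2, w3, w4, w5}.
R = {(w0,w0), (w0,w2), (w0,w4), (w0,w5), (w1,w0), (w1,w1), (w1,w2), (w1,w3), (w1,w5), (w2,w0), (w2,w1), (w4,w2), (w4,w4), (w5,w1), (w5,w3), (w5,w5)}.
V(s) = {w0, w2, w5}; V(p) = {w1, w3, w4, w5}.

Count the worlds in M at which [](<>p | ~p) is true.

Let φ = [](<>p | ~p). Evaluate φ at each world:
  w0 (successors {w0, w2, w4, w5}): φ is true.
  w1 (successors {w0, w1, w2, w3, w5}): φ is false.
  w2 (successors {w0, w1}): φ is true.
  w3 (successors ∅): φ is true.
  w4 (successors {w2, w4}): φ is true.
  w5 (successors {w1, w3, w5}): φ is false.
For instance, at w2:
  At w2: [](<>p | ~p) requires <>p | ~p at every successor {w0, w1}.
      At w0: <>p is true, ~p is true, so <>p | ~p is true.
      At w1: <>p is true, ~p is false, so <>p | ~p is true.
  So [](<>p | ~p) is true at w2.
Satisfying worlds: {w0, w2, w3, w4}

4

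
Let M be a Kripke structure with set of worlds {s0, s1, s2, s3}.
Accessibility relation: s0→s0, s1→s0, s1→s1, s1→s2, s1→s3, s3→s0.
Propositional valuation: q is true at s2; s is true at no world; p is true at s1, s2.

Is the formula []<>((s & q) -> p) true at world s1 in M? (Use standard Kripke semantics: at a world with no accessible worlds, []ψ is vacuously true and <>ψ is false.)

No

Recall that []ψ holds at a world iff ψ holds at every accessible world, and <>ψ holds iff ψ holds at some accessible world.
At s1: []<>((s & q) -> p) requires <>((s & q) -> p) at every successor {s0, s1, s2, s3}.
  <>((s & q) -> p) fails at s2, so []<>((s & q) -> p) is false at s1.
    At s2: no accessible worlds, so <>((s & q) -> p) is false.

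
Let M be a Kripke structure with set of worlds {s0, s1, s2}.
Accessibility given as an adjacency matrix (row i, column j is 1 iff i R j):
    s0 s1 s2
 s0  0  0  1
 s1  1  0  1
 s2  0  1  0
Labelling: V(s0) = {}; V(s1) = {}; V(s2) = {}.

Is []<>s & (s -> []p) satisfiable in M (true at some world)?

Recall that []ψ holds at a world iff ψ holds at every accessible world, and <>ψ holds iff ψ holds at some accessible world.
Let φ = []<>s & (s -> []p). Evaluate φ at each world:
  s0 (successors {s2}): φ is false.
  s1 (successors {s0, s2}): φ is false.
  s2 (successors {s1}): φ is false.
For instance, at s1:
  At s1: []<>s is false, s -> []p is true, so []<>s & (s -> []p) is false.
    At s1: []<>s requires <>s at every successor {s0, s2}.
      <>s fails at s0, so []<>s is false at s1.
    At s1: s is false, []p is false, so s -> []p is true.
      At s1: []p requires p at every successor {s0, s2}.
        p fails at s0, so []p is false at s1.

No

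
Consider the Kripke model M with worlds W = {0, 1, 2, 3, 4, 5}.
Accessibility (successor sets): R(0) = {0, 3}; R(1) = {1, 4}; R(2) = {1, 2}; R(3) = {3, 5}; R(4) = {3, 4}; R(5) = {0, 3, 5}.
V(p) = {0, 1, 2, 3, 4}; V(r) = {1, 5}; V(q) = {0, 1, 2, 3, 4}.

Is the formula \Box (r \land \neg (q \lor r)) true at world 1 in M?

No

At 1: \Box (r \land \neg (q \lor r)) requires r \land \neg (q \lor r) at every successor {1, 4}.
  r \land \neg (q \lor r) fails at 1, so \Box (r \land \neg (q \lor r)) is false at 1.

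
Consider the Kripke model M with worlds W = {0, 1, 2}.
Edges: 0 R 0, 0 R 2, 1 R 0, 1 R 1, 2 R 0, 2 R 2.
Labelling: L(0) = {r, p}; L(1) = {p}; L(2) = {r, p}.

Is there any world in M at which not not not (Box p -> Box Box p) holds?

Let φ = not not not (Box p -> Box Box p). Evaluate φ at each world:
  0 (successors {0, 2}): φ is false.
  1 (successors {0, 1}): φ is false.
  2 (successors {0, 2}): φ is false.
For instance, at 2:
  At 2: not not (Box p -> Box Box p) is true, so not not not (Box p -> Box Box p) is false.
    At 2: not (Box p -> Box Box p) is false, so not not (Box p -> Box Box p) is true.
      At 2: Box p -> Box Box p is true, so not (Box p -> Box Box p) is false.

No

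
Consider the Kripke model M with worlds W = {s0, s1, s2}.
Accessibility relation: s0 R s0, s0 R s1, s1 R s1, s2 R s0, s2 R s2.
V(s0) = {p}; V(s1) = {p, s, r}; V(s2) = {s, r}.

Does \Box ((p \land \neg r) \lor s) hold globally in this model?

Let φ = \Box ((p \land \neg r) \lor s). Evaluate φ at each world:
  s0 (successors {s0, s1}): φ is true.
  s1 (successors {s1}): φ is true.
  s2 (successors {s0, s2}): φ is true.
For instance, at s1:
  At s1: \Box ((p \land \neg r) \lor s) requires (p \land \neg r) \lor s at every successor {s1}.
    At s1: (p \land \neg r) \lor s is true.
  So \Box ((p \land \neg r) \lor s) is true at s1.

Yes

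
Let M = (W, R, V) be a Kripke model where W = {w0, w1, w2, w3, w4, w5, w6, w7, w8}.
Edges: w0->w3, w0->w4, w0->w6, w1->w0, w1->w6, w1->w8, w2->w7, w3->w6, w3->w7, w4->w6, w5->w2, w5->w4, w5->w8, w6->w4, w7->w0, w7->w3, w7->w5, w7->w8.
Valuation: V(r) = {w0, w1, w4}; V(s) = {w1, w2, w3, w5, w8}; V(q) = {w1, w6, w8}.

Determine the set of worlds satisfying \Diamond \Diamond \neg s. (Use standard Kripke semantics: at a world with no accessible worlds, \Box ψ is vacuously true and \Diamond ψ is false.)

w0, w1, w2, w3, w4, w5, w6, w7

Let φ = \Diamond \Diamond \neg s. Evaluate φ at each world:
  w0 (successors {w3, w4, w6}): φ is true.
  w1 (successors {w0, w6, w8}): φ is true.
  w2 (successors {w7}): φ is true.
  w3 (successors {w6, w7}): φ is true.
  w4 (successors {w6}): φ is true.
  w5 (successors {w2, w4, w8}): φ is true.
  w6 (successors {w4}): φ is true.
  w7 (successors {w0, w3, w5, w8}): φ is true.
  w8 (successors ∅): φ is false.
For instance, at w4:
  At w4: \Diamond \Diamond \neg s requires \Diamond \neg s at some successor in {w6}.
    \Diamond \neg s holds at w6, so \Diamond \Diamond \neg s is true at w4.
      At w6: \Diamond \neg s requires \neg s at some successor in {w4}.
        \neg s holds at w4, so \Diamond \neg s is true at w6.
Satisfying worlds: {w0, w1, w2, w3, w4, w5, w6, w7}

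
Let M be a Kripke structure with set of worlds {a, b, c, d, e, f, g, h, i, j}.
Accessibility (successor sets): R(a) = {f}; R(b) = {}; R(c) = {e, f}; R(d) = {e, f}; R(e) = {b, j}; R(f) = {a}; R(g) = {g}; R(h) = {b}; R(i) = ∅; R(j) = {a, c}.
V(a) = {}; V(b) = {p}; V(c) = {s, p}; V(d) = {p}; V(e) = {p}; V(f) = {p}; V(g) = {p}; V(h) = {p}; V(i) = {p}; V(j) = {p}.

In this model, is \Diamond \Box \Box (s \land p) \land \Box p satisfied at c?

No

At c: \Diamond \Box \Box (s \land p) is false, \Box p is true, so \Diamond \Box \Box (s \land p) \land \Box p is false.
  At c: \Diamond \Box \Box (s \land p) requires \Box \Box (s \land p) at some successor in {e, f}.
    At e: \Box \Box (s \land p) is false.
    At f: \Box \Box (s \land p) is false.
  So \Diamond \Box \Box (s \land p) is false at c.
  At c: \Box p requires p at every successor {e, f}.
    At e: p is true.
    At f: p is true.
  So \Box p is true at c.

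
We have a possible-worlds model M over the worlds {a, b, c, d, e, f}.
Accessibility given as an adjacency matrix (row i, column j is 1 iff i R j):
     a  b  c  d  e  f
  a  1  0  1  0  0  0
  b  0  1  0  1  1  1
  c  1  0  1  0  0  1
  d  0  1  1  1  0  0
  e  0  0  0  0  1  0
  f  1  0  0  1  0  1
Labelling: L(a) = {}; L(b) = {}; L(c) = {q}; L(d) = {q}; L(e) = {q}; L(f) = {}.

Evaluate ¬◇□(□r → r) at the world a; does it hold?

No

At a: ◇□(□r → r) is true, so ¬◇□(□r → r) is false.
  At a: ◇□(□r → r) requires □(□r → r) at some successor in {a, c}.
    □(□r → r) holds at a, so ◇□(□r → r) is true at a.
      At a: □(□r → r) requires □r → r at every successor {a, c}.
        At a: □r → r is true.
        At c: □r → r is true.
      So □(□r → r) is true at a.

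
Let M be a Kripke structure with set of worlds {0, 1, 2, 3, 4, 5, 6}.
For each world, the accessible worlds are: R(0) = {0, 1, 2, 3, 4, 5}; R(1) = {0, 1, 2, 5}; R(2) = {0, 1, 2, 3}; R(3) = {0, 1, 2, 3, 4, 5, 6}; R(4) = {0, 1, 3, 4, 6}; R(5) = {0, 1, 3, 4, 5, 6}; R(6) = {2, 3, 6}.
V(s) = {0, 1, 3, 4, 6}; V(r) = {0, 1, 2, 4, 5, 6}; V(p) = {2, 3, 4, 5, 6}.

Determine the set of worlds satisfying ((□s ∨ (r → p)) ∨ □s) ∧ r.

Let φ = ((□s ∨ (r → p)) ∨ □s) ∧ r. Evaluate φ at each world:
  0 (successors {0, 1, 2, 3, 4, 5}): φ is false.
  1 (successors {0, 1, 2, 5}): φ is false.
  2 (successors {0, 1, 2, 3}): φ is true.
  3 (successors {0, 1, 2, 3, 4, 5, 6}): φ is false.
  4 (successors {0, 1, 3, 4, 6}): φ is true.
  5 (successors {0, 1, 3, 4, 5, 6}): φ is true.
  6 (successors {2, 3, 6}): φ is true.
For instance, at 0:
  At 0: (□s ∨ (r → p)) ∨ □s is false, r is true, so ((□s ∨ (r → p)) ∨ □s) ∧ r is false.
    At 0: □s ∨ (r → p) is false, □s is false, so (□s ∨ (r → p)) ∨ □s is false.
      At 0: □s is false, r → p is false, so □s ∨ (r → p) is false.
      At 0: □s requires s at every successor {0, 1, 2, 3, 4, 5}.
        s fails at 2, so □s is false at 0.
Satisfying worlds: {2, 4, 5, 6}

2, 4, 5, 6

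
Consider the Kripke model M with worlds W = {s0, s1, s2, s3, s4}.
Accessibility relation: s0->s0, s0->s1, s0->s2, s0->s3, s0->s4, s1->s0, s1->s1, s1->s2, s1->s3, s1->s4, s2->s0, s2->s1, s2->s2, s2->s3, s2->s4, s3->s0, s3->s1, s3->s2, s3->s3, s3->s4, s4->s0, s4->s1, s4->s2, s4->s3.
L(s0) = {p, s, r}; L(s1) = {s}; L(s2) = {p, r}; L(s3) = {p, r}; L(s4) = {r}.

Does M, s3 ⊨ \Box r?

Recall that \Box ψ holds at a world iff ψ holds at every accessible world, and \Diamond ψ holds iff ψ holds at some accessible world.
At s3: \Box r requires r at every successor {s0, s1, s2, s3, s4}.
  r fails at s1, so \Box r is false at s3.

No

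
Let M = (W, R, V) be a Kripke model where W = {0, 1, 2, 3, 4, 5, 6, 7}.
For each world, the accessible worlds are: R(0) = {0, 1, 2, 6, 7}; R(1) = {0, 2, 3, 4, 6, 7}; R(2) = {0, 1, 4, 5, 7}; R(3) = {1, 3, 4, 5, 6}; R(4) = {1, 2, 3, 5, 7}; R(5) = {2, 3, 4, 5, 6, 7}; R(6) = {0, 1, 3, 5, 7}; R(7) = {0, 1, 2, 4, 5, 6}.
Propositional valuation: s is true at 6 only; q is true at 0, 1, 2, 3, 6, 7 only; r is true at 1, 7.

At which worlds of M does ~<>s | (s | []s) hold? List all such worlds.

2, 4, 6

Recall that []ψ holds at a world iff ψ holds at every accessible world, and <>ψ holds iff ψ holds at some accessible world.
Let φ = ~<>s | (s | []s). Evaluate φ at each world:
  0 (successors {0, 1, 2, 6, 7}): φ is false.
  1 (successors {0, 2, 3, 4, 6, 7}): φ is false.
  2 (successors {0, 1, 4, 5, 7}): φ is true.
  3 (successors {1, 3, 4, 5, 6}): φ is false.
  4 (successors {1, 2, 3, 5, 7}): φ is true.
  5 (successors {2, 3, 4, 5, 6, 7}): φ is false.
  6 (successors {0, 1, 3, 5, 7}): φ is true.
  7 (successors {0, 1, 2, 4, 5, 6}): φ is false.
For instance, at 6:
  At 6: ~<>s is true, s | []s is true, so ~<>s | (s | []s) is true.
    At 6: <>s is false, so ~<>s is true.
      At 6: <>s requires s at some successor in {0, 1, 3, 5, 7}.
        At 0: s is false.
        At 1: s is false.
        At 3: s is false.
        At 5: s is false.
        At 7: s is false.
      So <>s is false at 6.
    At 6: s is true, []s is false, so s | []s is true.
      At 6: []s requires s at every successor {0, 1, 3, 5, 7}.
        s fails at 0, so []s is false at 6.
Satisfying worlds: {2, 4, 6}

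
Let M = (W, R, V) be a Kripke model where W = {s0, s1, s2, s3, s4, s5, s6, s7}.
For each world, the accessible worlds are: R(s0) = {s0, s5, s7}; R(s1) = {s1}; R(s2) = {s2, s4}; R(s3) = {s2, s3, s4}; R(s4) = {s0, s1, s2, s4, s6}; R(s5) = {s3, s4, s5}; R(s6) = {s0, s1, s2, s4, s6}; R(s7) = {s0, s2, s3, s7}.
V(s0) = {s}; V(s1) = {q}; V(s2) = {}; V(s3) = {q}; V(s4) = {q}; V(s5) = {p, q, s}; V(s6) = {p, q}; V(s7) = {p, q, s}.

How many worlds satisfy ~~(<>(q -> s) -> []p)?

Let φ = ~~(<>(q -> s) -> []p). Evaluate φ at each world:
  s0 (successors {s0, s5, s7}): φ is false.
  s1 (successors {s1}): φ is true.
  s2 (successors {s2, s4}): φ is false.
  s3 (successors {s2, s3, s4}): φ is false.
  s4 (successors {s0, s1, s2, s4, s6}): φ is false.
  s5 (successors {s3, s4, s5}): φ is false.
  s6 (successors {s0, s1, s2, s4, s6}): φ is false.
  s7 (successors {s0, s2, s3, s7}): φ is false.
For instance, at s3:
  At s3: ~(<>(q -> s) -> []p) is true, so ~~(<>(q -> s) -> []p) is false.
    At s3: <>(q -> s) -> []p is false, so ~(<>(q -> s) -> []p) is true.
      At s3: <>(q -> s) is true, []p is false, so <>(q -> s) -> []p is false.
Satisfying worlds: {s1}

1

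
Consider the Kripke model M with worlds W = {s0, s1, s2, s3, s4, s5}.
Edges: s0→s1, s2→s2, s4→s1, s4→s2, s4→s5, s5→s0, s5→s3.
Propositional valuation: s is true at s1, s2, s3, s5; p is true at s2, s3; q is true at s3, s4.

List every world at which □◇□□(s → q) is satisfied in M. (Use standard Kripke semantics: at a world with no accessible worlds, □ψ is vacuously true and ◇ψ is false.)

Recall that □ψ holds at a world iff ψ holds at every accessible world, and ◇ψ holds iff ψ holds at some accessible world.
Let φ = □◇□□(s → q). Evaluate φ at each world:
  s0 (successors {s1}): φ is false.
  s1 (successors ∅): φ is true.
  s2 (successors {s2}): φ is false.
  s3 (successors ∅): φ is true.
  s4 (successors {s1, s2, s5}): φ is false.
  s5 (successors {s0, s3}): φ is false.
For instance, at s2:
  At s2: □◇□□(s → q) requires ◇□□(s → q) at every successor {s2}.
    ◇□□(s → q) fails at s2, so □◇□□(s → q) is false at s2.
      At s2: ◇□□(s → q) requires □□(s → q) at some successor in {s2}.
        At s2: □□(s → q) is false.
      So ◇□□(s → q) is false at s2.
Satisfying worlds: {s1, s3}

s1, s3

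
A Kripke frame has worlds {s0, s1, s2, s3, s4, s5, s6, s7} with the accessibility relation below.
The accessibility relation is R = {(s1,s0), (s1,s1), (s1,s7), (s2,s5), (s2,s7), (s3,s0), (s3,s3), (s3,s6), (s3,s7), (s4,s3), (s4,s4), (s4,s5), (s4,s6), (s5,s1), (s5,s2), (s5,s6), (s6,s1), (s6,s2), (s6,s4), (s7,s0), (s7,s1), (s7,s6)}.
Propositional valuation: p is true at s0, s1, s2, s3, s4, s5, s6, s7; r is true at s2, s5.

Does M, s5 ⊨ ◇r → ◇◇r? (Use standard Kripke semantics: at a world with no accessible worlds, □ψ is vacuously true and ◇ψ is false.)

Yes

At s5: ◇r is true, ◇◇r is true, so ◇r → ◇◇r is true.
  At s5: ◇r requires r at some successor in {s1, s2, s6}.
    r holds at s2, so ◇r is true at s5.
  At s5: ◇◇r requires ◇r at some successor in {s1, s2, s6}.
    ◇r holds at s2, so ◇◇r is true at s5.
      At s2: ◇r requires r at some successor in {s5, s7}.
        r holds at s5, so ◇r is true at s2.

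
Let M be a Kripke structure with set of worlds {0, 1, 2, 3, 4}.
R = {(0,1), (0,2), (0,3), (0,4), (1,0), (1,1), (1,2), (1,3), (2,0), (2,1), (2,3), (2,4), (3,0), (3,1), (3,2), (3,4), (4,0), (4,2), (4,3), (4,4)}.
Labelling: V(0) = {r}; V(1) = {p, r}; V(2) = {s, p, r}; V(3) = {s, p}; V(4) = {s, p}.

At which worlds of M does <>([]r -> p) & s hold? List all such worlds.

2, 3, 4

Let φ = <>([]r -> p) & s. Evaluate φ at each world:
  0 (successors {1, 2, 3, 4}): φ is false.
  1 (successors {0, 1, 2, 3}): φ is false.
  2 (successors {0, 1, 3, 4}): φ is true.
  3 (successors {0, 1, 2, 4}): φ is true.
  4 (successors {0, 2, 3, 4}): φ is true.
For instance, at 3:
  At 3: <>([]r -> p) is true, s is true, so <>([]r -> p) & s is true.
    At 3: <>([]r -> p) requires []r -> p at some successor in {0, 1, 2, 4}.
      []r -> p holds at 0, so <>([]r -> p) is true at 3.
Satisfying worlds: {2, 3, 4}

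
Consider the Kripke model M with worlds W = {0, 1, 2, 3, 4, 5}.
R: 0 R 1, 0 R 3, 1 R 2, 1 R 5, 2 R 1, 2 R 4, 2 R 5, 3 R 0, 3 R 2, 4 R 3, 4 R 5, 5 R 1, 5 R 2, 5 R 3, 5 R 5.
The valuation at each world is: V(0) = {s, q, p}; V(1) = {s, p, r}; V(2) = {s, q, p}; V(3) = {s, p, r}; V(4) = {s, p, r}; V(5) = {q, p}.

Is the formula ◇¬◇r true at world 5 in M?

Recall that ◇ψ holds at a world iff ψ holds at some accessible world.
At 5: ◇¬◇r requires ¬◇r at some successor in {1, 2, 3, 5}.
  ¬◇r holds at 1, so ◇¬◇r is true at 5.
    At 1: ◇r is false, so ¬◇r is true.
      At 1: ◇r requires r at some successor in {2, 5}.
        At 2: r is false.
        At 5: r is false.
      So ◇r is false at 1.

Yes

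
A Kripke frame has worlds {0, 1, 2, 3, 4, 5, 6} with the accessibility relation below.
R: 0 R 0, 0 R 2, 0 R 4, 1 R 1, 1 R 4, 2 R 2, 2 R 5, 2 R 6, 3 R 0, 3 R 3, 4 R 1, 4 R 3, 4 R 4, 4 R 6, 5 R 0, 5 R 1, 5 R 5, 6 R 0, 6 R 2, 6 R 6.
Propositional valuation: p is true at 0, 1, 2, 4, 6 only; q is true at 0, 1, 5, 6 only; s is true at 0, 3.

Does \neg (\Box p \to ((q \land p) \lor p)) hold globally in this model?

No

Recall that \Box ψ holds at a world iff ψ holds at every accessible world, and \Diamond ψ holds iff ψ holds at some accessible world.
Let φ = \neg (\Box p \to ((q \land p) \lor p)). Evaluate φ at each world:
  0 (successors {0, 2, 4}): φ is false.
  1 (successors {1, 4}): φ is false.
  2 (successors {2, 5, 6}): φ is false.
  3 (successors {0, 3}): φ is false.
  4 (successors {1, 3, 4, 6}): φ is false.
  5 (successors {0, 1, 5}): φ is false.
  6 (successors {0, 2, 6}): φ is false.
Detail at 0 (counterexample):
  At 0: \Box p \to ((q \land p) \lor p) is true, so \neg (\Box p \to ((q \land p) \lor p)) is false.
    At 0: \Box p is true, (q \land p) \lor p is true, so \Box p \to ((q \land p) \lor p) is true.
      At 0: \Box p requires p at every successor {0, 2, 4}.
        At 0: p is true.
        At 2: p is true.
        At 4: p is true.
      So \Box p is true at 0.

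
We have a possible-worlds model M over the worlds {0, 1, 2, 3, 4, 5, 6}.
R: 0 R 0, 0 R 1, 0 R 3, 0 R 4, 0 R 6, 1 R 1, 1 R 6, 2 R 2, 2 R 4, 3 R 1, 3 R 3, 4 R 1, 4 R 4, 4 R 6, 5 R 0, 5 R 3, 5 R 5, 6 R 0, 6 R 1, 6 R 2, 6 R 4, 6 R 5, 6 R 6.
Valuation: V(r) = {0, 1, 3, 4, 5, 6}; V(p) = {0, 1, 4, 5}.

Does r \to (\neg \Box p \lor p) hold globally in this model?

Yes

Recall that \Box ψ holds at a world iff ψ holds at every accessible world, and \Diamond ψ holds iff ψ holds at some accessible world.
Let φ = r \to (\neg \Box p \lor p). Evaluate φ at each world:
  0 (successors {0, 1, 3, 4, 6}): φ is true.
  1 (successors {1, 6}): φ is true.
  2 (successors {2, 4}): φ is true.
  3 (successors {1, 3}): φ is true.
  4 (successors {1, 4, 6}): φ is true.
  5 (successors {0, 3, 5}): φ is true.
  6 (successors {0, 1, 2, 4, 5, 6}): φ is true.
For instance, at 1:
  At 1: r is true, \neg \Box p \lor p is true, so r \to (\neg \Box p \lor p) is true.
    At 1: \neg \Box p is true, p is true, so \neg \Box p \lor p is true.
      At 1: \Box p is false, so \neg \Box p is true.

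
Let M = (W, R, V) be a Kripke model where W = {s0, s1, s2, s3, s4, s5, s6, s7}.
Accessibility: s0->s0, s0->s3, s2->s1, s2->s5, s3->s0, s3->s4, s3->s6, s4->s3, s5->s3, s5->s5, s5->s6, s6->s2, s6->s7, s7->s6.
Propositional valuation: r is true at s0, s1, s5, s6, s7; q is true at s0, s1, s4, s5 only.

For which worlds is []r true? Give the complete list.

s1, s2, s7

Let φ = []r. Evaluate φ at each world:
  s0 (successors {s0, s3}): φ is false.
  s1 (successors ∅): φ is true.
  s2 (successors {s1, s5}): φ is true.
  s3 (successors {s0, s4, s6}): φ is false.
  s4 (successors {s3}): φ is false.
  s5 (successors {s3, s5, s6}): φ is false.
  s6 (successors {s2, s7}): φ is false.
  s7 (successors {s6}): φ is true.
For instance, at s4:
  At s4: []r requires r at every successor {s3}.
    r fails at s3, so []r is false at s4.
Satisfying worlds: {s1, s2, s7}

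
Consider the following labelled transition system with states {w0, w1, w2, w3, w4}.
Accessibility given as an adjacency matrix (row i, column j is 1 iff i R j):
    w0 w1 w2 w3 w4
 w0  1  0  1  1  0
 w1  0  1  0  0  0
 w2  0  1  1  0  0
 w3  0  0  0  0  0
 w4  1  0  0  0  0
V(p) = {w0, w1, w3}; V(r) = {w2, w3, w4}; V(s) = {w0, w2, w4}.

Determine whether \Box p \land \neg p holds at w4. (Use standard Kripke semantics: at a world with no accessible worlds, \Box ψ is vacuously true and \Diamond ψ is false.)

At w4: \Box p is true, \neg p is true, so \Box p \land \neg p is true.
  At w4: \Box p requires p at every successor {w0}.
    At w0: p is true.
  So \Box p is true at w4.

Yes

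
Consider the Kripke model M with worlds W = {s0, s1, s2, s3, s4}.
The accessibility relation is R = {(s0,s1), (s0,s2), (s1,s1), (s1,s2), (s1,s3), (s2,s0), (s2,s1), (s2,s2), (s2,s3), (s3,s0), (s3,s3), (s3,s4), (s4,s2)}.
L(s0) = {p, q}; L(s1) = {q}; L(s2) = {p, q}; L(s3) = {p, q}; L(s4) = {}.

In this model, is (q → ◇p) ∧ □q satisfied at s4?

At s4: q → ◇p is true, □q is true, so (q → ◇p) ∧ □q is true.
  At s4: q is false, ◇p is true, so q → ◇p is true.
    At s4: ◇p requires p at some successor in {s2}.
      p holds at s2, so ◇p is true at s4.
  At s4: □q requires q at every successor {s2}.
    At s2: q is true.
  So □q is true at s4.

Yes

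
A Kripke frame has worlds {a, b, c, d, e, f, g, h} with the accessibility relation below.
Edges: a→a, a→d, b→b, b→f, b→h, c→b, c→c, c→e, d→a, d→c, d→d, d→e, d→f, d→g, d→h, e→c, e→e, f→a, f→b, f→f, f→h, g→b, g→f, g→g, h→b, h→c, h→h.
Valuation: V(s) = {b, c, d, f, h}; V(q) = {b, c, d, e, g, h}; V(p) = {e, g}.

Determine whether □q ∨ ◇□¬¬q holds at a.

No

At a: □q is false, ◇□¬¬q is false, so □q ∨ ◇□¬¬q is false.
  At a: □q requires q at every successor {a, d}.
    q fails at a, so □q is false at a.
  At a: ◇□¬¬q requires □¬¬q at some successor in {a, d}.
    At a: □¬¬q is false.
    At d: □¬¬q is false.
  So ◇□¬¬q is false at a.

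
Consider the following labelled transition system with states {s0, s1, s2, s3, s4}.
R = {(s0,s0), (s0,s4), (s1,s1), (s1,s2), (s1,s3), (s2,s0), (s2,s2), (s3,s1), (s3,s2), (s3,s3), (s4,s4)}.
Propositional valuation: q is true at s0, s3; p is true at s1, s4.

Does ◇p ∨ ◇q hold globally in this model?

Let φ = ◇p ∨ ◇q. Evaluate φ at each world:
  s0 (successors {s0, s4}): φ is true.
  s1 (successors {s1, s2, s3}): φ is true.
  s2 (successors {s0, s2}): φ is true.
  s3 (successors {s1, s2, s3}): φ is true.
  s4 (successors {s4}): φ is true.
For instance, at s1:
  At s1: ◇p is true, ◇q is true, so ◇p ∨ ◇q is true.
    At s1: ◇p requires p at some successor in {s1, s2, s3}.
      p holds at s1, so ◇p is true at s1.
    At s1: ◇q requires q at some successor in {s1, s2, s3}.
      q holds at s3, so ◇q is true at s1.

Yes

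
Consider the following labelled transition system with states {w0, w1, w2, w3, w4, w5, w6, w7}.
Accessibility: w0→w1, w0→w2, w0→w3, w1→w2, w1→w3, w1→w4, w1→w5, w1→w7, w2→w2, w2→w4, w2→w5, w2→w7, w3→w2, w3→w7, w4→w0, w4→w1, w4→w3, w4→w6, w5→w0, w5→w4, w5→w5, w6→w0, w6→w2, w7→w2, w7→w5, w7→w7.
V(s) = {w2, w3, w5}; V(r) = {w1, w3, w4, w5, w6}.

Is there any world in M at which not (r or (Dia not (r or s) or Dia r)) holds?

Recall that Dia ψ holds at a world iff ψ holds at some accessible world.
Let φ = not (r or (Dia not (r or s) or Dia r)). Evaluate φ at each world:
  w0 (successors {w1, w2, w3}): φ is false.
  w1 (successors {w2, w3, w4, w5, w7}): φ is false.
  w2 (successors {w2, w4, w5, w7}): φ is false.
  w3 (successors {w2, w7}): φ is false.
  w4 (successors {w0, w1, w3, w6}): φ is false.
  w5 (successors {w0, w4, w5}): φ is false.
  w6 (successors {w0, w2}): φ is false.
  w7 (successors {w2, w5, w7}): φ is false.
For instance, at w4:
  At w4: r or (Dia not (r or s) or Dia r) is true, so not (r or (Dia not (r or s) or Dia r)) is false.
    At w4: r is true, Dia not (r or s) or Dia r is true, so r or (Dia not (r or s) or Dia r) is true.
      At w4: Dia not (r or s) is true, Dia r is true, so Dia not (r or s) or Dia r is true.

No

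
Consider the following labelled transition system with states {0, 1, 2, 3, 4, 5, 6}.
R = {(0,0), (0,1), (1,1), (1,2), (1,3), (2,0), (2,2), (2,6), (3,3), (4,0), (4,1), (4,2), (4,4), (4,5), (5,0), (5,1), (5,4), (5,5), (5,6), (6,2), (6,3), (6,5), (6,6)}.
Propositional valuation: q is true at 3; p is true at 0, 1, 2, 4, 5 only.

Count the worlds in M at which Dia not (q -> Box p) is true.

3

Let φ = Dia not (q -> Box p). Evaluate φ at each world:
  0 (successors {0, 1}): φ is false.
  1 (successors {1, 2, 3}): φ is true.
  2 (successors {0, 2, 6}): φ is false.
  3 (successors {3}): φ is true.
  4 (successors {0, 1, 2, 4, 5}): φ is false.
  5 (successors {0, 1, 4, 5, 6}): φ is false.
  6 (successors {2, 3, 5, 6}): φ is true.
For instance, at 4:
  At 4: Dia not (q -> Box p) requires not (q -> Box p) at some successor in {0, 1, 2, 4, 5}.
    At 0: not (q -> Box p) is false.
    At 1: not (q -> Box p) is false.
    At 2: not (q -> Box p) is false.
    At 4: not (q -> Box p) is false.
    At 5: not (q -> Box p) is false.
  So Dia not (q -> Box p) is false at 4.
Satisfying worlds: {1, 3, 6}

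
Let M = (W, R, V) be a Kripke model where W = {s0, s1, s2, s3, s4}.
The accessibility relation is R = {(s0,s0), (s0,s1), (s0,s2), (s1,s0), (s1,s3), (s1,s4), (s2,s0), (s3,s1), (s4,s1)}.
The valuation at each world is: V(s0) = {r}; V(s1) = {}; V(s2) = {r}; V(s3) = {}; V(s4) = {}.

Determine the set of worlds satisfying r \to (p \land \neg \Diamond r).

Let φ = r \to (p \land \neg \Diamond r). Evaluate φ at each world:
  s0 (successors {s0, s1, s2}): φ is false.
  s1 (successors {s0, s3, s4}): φ is true.
  s2 (successors {s0}): φ is false.
  s3 (successors {s1}): φ is true.
  s4 (successors {s1}): φ is true.
For instance, at s0:
  At s0: r is true, p \land \neg \Diamond r is false, so r \to (p \land \neg \Diamond r) is false.
    At s0: p is false, \neg \Diamond r is false, so p \land \neg \Diamond r is false.
      At s0: \Diamond r is true, so \neg \Diamond r is false.
Satisfying worlds: {s1, s3, s4}

s1, s3, s4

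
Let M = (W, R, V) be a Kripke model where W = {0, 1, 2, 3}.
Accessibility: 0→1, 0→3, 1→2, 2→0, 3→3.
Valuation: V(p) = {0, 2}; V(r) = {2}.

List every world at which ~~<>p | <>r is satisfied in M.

Let φ = ~~<>p | <>r. Evaluate φ at each world:
  0 (successors {1, 3}): φ is false.
  1 (successors {2}): φ is true.
  2 (successors {0}): φ is true.
  3 (successors {3}): φ is false.
For instance, at 2:
  At 2: ~~<>p is true, <>r is false, so ~~<>p | <>r is true.
    At 2: ~<>p is false, so ~~<>p is true.
      At 2: <>p is true, so ~<>p is false.
    At 2: <>r requires r at some successor in {0}.
      At 0: r is false.
    So <>r is false at 2.
Satisfying worlds: {1, 2}

1, 2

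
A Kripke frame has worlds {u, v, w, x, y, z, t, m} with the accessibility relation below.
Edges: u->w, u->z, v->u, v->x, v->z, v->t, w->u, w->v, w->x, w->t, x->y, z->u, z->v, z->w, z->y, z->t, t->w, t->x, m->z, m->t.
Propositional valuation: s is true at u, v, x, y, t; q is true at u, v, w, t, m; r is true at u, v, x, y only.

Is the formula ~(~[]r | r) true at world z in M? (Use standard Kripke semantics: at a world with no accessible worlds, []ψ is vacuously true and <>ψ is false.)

No

At z: ~[]r | r is true, so ~(~[]r | r) is false.
  At z: ~[]r is true, r is false, so ~[]r | r is true.
    At z: []r is false, so ~[]r is true.
      At z: []r requires r at every successor {u, v, w, y, t}.
        r fails at w, so []r is false at z.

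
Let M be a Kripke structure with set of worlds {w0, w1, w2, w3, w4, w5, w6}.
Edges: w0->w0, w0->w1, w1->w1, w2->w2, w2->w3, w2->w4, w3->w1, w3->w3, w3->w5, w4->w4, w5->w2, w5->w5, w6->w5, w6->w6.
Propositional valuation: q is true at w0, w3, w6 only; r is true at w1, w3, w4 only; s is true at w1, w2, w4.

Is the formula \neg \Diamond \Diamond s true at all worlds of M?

No

Recall that \Diamond ψ holds at a world iff ψ holds at some accessible world.
Let φ = \neg \Diamond \Diamond s. Evaluate φ at each world:
  w0 (successors {w0, w1}): φ is false.
  w1 (successors {w1}): φ is false.
  w2 (successors {w2, w3, w4}): φ is false.
  w3 (successors {w1, w3, w5}): φ is false.
  w4 (successors {w4}): φ is false.
  w5 (successors {w2, w5}): φ is false.
  w6 (successors {w5, w6}): φ is false.
Detail at w0 (counterexample):
  At w0: \Diamond \Diamond s is true, so \neg \Diamond \Diamond s is false.
    At w0: \Diamond \Diamond s requires \Diamond s at some successor in {w0, w1}.
      \Diamond s holds at w0, so \Diamond \Diamond s is true at w0.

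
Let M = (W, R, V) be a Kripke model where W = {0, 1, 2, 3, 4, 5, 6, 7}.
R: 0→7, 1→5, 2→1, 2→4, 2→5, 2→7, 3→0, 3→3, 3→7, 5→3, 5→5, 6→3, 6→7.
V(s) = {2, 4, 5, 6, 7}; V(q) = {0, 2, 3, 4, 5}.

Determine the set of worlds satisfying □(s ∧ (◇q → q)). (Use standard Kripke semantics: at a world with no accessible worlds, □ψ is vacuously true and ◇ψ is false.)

Let φ = □(s ∧ (◇q → q)). Evaluate φ at each world:
  0 (successors {7}): φ is true.
  1 (successors {5}): φ is true.
  2 (successors {1, 4, 5, 7}): φ is false.
  3 (successors {0, 3, 7}): φ is false.
  4 (successors ∅): φ is true.
  5 (successors {3, 5}): φ is false.
  6 (successors {3, 7}): φ is false.
  7 (successors ∅): φ is true.
For instance, at 0:
  At 0: □(s ∧ (◇q → q)) requires s ∧ (◇q → q) at every successor {7}.
      At 7: s is true, ◇q → q is true, so s ∧ (◇q → q) is true.
  So □(s ∧ (◇q → q)) is true at 0.
Satisfying worlds: {0, 1, 4, 7}

0, 1, 4, 7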